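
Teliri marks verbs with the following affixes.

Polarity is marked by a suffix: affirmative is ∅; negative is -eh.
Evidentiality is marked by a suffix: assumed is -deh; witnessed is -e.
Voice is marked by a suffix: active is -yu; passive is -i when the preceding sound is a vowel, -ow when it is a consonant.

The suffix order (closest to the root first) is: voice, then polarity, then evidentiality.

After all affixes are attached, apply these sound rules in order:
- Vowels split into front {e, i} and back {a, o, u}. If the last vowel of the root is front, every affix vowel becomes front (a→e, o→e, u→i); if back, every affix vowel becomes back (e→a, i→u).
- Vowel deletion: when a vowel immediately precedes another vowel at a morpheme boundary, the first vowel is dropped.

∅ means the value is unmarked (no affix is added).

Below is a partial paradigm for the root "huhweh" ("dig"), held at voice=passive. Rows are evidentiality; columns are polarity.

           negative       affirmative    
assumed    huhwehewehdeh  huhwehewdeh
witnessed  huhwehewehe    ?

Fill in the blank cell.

huhwehewe

Attach voice passive -ow (after consonant 'h') → huhwehow.
polarity = affirmative: zero marking, form stays huhwehow.
Attach evidentiality witnessed -e → huhwehowe.
Apply vowel harmony: huhwehowe → huhwehewe.
Vowel deletion: no change.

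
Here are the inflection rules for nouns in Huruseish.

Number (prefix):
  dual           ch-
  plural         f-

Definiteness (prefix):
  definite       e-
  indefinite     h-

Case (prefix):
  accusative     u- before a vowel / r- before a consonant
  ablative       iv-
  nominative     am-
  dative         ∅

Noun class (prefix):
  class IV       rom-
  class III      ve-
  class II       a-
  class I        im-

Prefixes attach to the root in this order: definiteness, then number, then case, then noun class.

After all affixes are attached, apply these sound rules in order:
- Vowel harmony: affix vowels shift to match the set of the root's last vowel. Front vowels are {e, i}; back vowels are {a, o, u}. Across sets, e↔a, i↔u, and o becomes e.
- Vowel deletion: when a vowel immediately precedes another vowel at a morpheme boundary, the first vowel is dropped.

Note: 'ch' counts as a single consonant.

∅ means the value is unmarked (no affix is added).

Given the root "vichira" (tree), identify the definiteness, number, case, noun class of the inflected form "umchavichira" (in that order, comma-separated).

Segment: im-ch-e-vichira.
definiteness: e- → definite.
number: ch- → dual.
case: ∅ → dative.
noun class: im- → class I.

definite, dual, dative, class I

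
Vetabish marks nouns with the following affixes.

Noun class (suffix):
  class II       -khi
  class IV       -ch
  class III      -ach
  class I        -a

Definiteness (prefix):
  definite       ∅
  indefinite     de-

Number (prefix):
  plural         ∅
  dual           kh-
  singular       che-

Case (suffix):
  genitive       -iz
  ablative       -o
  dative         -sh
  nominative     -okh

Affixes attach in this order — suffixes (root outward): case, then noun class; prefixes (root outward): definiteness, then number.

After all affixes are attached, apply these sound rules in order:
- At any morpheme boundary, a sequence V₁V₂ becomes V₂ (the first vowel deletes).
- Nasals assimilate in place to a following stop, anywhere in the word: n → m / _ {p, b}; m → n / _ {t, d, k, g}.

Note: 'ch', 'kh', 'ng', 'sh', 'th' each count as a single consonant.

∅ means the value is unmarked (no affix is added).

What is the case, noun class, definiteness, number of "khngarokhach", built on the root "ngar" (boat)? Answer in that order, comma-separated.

Segment: kh-ngar-okh-ach.
case: -okh → nominative.
noun class: -ach → class III.
definiteness: ∅ → definite.
number: kh- → dual.

nominative, class III, definite, dual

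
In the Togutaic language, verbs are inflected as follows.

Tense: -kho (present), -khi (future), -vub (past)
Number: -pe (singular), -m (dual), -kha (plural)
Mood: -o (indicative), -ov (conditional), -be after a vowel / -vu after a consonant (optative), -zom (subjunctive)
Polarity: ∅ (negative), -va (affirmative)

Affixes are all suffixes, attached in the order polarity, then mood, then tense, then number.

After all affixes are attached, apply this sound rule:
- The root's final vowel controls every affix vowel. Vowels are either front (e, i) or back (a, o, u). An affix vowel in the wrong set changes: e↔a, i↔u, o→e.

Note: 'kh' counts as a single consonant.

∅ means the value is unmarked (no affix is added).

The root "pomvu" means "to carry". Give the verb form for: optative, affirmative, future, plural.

Attach polarity affirmative -va → pomvuva.
Attach mood optative -be (after vowel 'a') → pomvuvabe.
Attach tense future -khi → pomvuvabekhi.
Attach number plural -kha → pomvuvabekhikha.
Apply vowel harmony: pomvuvabekhikha → pomvuvabakhukha.

pomvuvabakhukha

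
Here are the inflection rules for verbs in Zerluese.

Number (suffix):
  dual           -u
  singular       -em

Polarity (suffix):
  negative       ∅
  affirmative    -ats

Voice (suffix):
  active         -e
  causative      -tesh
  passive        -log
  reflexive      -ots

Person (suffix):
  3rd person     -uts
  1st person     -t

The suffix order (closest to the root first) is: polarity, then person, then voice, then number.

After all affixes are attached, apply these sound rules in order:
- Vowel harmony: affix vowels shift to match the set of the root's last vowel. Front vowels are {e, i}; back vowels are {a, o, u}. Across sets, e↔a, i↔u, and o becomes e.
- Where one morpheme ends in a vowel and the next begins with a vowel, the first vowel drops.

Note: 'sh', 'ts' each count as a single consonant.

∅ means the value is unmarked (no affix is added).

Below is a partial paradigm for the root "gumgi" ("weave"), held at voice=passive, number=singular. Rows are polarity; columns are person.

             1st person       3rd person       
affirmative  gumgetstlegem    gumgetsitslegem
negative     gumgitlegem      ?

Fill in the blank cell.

polarity = negative: zero marking, form stays gumgi.
Attach person 3rd person -uts → gumgiuts.
Attach voice passive -log → gumgiutslog.
Attach number singular -em → gumgiutslogem.
Apply vowel harmony: gumgiutslogem → gumgiitslegem.
Apply vowel deletion: gumgiitslegem → gumgitslegem.

gumgitslegem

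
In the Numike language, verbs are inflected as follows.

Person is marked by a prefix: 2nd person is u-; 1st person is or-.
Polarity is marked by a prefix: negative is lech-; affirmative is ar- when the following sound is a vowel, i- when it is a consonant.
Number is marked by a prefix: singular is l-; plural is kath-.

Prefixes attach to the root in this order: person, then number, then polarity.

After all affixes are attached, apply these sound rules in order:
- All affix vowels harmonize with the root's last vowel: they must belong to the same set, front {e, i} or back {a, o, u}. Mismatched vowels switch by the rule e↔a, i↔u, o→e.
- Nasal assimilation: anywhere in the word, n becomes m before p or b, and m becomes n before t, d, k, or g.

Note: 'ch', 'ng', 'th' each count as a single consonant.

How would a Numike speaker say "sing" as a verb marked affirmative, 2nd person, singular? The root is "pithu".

ulupithu

Attach person 2nd person u- → upithu.
Attach number singular l- → lupithu.
Attach polarity affirmative i- (before consonant 'l') → ilupithu.
Apply vowel harmony: ilupithu → ulupithu.
Nasal assimilation: no change.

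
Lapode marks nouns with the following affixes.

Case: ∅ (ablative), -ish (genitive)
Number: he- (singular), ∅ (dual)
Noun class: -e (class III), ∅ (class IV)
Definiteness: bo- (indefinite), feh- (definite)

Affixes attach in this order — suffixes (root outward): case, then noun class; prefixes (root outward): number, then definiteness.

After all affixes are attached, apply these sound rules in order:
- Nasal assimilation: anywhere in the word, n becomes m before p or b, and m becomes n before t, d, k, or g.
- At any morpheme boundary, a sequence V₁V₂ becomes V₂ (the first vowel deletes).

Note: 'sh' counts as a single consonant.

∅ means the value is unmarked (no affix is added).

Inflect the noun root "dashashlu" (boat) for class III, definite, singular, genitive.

Attach case genitive -ish → dashashluish.
Attach number singular he- → hedashashluish.
Attach noun class class III -e → hedashashluishe.
Attach definiteness definite feh- → fehhedashashluishe.
Nasal assimilation: no change.
Apply vowel deletion: fehhedashashluishe → fehhedashashlishe.

fehhedashashlishe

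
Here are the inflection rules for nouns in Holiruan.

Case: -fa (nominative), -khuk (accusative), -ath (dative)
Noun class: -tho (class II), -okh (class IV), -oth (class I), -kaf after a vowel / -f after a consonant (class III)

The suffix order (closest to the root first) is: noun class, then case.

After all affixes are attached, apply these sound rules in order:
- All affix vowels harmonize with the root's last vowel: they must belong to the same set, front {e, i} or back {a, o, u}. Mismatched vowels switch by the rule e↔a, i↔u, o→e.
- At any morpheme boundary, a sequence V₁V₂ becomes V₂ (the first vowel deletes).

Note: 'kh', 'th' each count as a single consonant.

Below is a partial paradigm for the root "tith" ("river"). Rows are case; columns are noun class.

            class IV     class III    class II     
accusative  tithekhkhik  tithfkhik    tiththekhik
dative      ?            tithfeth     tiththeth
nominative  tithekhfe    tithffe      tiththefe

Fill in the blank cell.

Attach noun class class IV -okh → tithokh.
Attach case dative -ath → tithokhath.
Apply vowel harmony: tithokhath → tithekheth.
Vowel deletion: no change.

tithekheth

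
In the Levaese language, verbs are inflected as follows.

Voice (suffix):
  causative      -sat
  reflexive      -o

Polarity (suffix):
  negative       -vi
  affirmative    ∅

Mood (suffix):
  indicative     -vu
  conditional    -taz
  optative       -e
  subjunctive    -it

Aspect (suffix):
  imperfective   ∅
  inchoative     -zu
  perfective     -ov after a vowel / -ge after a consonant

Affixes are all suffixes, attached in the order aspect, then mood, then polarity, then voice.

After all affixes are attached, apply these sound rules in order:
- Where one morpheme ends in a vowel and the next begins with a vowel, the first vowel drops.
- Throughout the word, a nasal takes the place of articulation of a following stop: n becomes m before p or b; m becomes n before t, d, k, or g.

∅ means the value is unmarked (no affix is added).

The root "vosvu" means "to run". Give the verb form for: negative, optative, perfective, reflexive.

vosvovevo

Attach aspect perfective -ov (after vowel 'u') → vosvuov.
Attach mood optative -e → vosvuove.
Attach polarity negative -vi → vosvuovevi.
Attach voice reflexive -o → vosvuovevio.
Apply vowel deletion: vosvuovevio → vosvovevo.
Nasal assimilation: no change.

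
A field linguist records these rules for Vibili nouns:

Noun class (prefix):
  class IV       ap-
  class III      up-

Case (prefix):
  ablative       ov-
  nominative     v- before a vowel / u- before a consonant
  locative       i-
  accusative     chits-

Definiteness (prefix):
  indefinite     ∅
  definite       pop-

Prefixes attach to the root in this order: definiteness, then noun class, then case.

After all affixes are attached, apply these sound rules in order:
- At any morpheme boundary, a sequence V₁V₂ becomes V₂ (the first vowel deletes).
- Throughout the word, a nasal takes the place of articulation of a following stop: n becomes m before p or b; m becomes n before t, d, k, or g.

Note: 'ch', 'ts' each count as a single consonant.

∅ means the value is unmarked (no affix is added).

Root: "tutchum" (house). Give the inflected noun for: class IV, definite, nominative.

Attach definiteness definite pop- → poptutchum.
Attach noun class class IV ap- → appoptutchum.
Attach case nominative v- (before vowel 'a') → vappoptutchum.
Vowel deletion: no change.
Nasal assimilation: no change.

vappoptutchum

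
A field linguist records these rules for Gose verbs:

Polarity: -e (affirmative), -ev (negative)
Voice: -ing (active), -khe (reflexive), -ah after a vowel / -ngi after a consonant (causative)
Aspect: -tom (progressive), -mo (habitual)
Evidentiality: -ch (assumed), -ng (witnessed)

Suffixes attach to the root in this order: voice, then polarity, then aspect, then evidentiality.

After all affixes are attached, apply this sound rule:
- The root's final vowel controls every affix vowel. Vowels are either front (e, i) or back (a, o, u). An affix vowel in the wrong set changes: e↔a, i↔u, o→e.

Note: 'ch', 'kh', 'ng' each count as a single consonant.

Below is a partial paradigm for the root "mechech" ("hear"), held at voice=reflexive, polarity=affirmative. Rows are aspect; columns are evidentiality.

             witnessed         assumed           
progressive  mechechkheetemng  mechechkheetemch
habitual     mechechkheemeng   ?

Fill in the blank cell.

mechechkheemech

Attach voice reflexive -khe → mechechkhe.
Attach polarity affirmative -e → mechechkhee.
Attach aspect habitual -mo → mechechkheemo.
Attach evidentiality assumed -ch → mechechkheemoch.
Apply vowel harmony: mechechkheemoch → mechechkheemech.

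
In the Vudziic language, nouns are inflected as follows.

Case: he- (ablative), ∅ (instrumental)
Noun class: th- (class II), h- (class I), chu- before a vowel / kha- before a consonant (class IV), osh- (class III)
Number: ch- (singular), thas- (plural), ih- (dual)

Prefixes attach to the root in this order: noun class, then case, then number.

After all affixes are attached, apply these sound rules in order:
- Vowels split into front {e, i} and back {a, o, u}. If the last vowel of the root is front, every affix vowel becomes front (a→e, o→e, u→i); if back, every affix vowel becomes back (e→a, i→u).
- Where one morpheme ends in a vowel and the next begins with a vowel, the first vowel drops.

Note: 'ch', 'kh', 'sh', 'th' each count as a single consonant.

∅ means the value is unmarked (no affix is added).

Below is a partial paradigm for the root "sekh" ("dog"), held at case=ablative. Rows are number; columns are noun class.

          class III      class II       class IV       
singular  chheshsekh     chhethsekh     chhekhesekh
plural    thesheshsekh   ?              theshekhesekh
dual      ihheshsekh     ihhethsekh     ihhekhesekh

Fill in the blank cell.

Attach noun class class II th- → thsekh.
Attach case ablative he- → hethsekh.
Attach number plural thas- → thashethsekh.
Apply vowel harmony: thashethsekh → theshethsekh.
Vowel deletion: no change.

theshethsekh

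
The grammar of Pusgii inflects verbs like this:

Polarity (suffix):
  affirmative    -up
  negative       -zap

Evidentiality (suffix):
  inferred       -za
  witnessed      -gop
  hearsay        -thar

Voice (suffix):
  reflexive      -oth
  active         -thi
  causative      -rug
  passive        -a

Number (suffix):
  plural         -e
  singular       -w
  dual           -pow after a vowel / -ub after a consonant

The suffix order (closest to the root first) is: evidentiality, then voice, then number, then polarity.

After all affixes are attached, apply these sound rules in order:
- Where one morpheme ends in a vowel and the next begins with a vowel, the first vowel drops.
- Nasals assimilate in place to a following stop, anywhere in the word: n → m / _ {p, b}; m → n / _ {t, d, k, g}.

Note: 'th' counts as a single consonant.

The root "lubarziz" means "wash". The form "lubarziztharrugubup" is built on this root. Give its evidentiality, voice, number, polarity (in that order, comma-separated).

hearsay, causative, dual, affirmative

Segment: lubarziz-thar-rug-ub-up.
evidentiality: -thar → hearsay.
voice: -rug → causative.
number: -pow/ub → dual.
polarity: -up → affirmative.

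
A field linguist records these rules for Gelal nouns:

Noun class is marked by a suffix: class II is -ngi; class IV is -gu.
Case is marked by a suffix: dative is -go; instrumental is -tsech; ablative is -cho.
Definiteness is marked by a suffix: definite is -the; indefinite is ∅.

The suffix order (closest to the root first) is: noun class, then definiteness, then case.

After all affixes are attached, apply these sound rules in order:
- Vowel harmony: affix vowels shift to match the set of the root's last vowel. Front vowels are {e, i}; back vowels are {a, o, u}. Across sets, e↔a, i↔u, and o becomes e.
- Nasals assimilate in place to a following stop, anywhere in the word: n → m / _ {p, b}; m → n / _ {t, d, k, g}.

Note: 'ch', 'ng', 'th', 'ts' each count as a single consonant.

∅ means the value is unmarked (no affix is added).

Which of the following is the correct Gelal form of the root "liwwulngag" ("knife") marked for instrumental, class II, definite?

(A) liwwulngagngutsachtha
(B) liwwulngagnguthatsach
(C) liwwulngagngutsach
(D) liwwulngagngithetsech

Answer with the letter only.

Attach noun class class II -ngi → liwwulngagngi.
Attach definiteness definite -the → liwwulngagngithe.
Attach case instrumental -tsech → liwwulngagngithetsech.
Apply vowel harmony: liwwulngagngithetsech → liwwulngagnguthatsach.
Nasal assimilation: no change.
So the correct form is liwwulngagnguthatsach, option (B).
(A) liwwulngagngutsachtha is wrong: it has the affixes in the wrong order.
(C) liwwulngagngutsach is wrong: it uses indefinite instead of definite for definiteness.
(D) liwwulngagngithetsech is wrong: it fails to apply the sound rule(s).

B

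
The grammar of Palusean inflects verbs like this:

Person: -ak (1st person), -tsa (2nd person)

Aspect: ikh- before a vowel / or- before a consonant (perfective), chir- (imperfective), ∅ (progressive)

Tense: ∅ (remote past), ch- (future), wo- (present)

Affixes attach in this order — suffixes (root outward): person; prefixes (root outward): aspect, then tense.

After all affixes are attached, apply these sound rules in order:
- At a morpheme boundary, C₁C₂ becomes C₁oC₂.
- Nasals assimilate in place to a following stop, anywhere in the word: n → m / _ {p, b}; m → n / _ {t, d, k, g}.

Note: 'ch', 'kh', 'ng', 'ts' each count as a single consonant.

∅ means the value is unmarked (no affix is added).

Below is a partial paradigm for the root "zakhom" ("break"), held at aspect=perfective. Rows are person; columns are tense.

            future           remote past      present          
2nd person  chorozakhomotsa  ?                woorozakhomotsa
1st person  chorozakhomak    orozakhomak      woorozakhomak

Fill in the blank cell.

orozakhomotsa

Attach person 2nd person -tsa → zakhomtsa.
Attach aspect perfective or- (before consonant 'z') → orzakhomtsa.
tense = remote past: zero marking, form stays orzakhomtsa.
Apply epenthesis: orzakhomtsa → orozakhomotsa.
Nasal assimilation: no change.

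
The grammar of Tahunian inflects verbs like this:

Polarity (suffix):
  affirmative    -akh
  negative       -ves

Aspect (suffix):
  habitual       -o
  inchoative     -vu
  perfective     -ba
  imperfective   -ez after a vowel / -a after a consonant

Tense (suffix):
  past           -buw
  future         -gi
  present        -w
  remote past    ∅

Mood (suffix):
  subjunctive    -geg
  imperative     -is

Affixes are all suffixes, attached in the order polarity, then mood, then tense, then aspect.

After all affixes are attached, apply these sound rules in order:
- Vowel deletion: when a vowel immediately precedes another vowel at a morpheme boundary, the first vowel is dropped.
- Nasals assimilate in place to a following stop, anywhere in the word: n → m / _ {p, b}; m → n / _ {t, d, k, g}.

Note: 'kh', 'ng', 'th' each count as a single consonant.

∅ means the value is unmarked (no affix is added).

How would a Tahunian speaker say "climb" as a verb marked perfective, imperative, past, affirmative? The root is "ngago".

Attach polarity affirmative -akh → ngagoakh.
Attach mood imperative -is → ngagoakhis.
Attach tense past -buw → ngagoakhisbuw.
Attach aspect perfective -ba → ngagoakhisbuwba.
Apply vowel deletion: ngagoakhisbuwba → ngagakhisbuwba.
Nasal assimilation: no change.

ngagakhisbuwba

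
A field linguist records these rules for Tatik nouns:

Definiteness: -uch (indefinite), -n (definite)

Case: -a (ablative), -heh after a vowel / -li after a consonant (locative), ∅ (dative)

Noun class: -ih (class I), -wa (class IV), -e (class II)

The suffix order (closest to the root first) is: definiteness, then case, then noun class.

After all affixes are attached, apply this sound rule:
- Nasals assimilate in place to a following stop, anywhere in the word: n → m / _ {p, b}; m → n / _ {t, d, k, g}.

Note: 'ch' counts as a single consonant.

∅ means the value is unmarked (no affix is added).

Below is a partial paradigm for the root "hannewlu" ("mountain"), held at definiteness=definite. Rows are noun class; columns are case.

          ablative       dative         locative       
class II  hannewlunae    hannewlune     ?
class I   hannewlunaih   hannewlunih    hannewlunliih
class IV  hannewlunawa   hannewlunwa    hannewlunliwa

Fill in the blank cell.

hannewlunlie

Attach definiteness definite -n → hannewlun.
Attach case locative -li (after consonant 'n') → hannewlunli.
Attach noun class class II -e → hannewlunlie.
Nasal assimilation: no change.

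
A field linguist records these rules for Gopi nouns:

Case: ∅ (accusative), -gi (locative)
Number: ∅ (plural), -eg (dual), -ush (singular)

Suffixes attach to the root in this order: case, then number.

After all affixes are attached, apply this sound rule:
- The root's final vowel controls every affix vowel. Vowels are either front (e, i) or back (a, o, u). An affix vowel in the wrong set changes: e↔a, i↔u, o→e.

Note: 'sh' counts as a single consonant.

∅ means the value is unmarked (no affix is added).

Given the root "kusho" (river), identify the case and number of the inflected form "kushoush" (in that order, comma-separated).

accusative, singular

Segment: kusho-ush.
case: ∅ → accusative.
number: -ush → singular.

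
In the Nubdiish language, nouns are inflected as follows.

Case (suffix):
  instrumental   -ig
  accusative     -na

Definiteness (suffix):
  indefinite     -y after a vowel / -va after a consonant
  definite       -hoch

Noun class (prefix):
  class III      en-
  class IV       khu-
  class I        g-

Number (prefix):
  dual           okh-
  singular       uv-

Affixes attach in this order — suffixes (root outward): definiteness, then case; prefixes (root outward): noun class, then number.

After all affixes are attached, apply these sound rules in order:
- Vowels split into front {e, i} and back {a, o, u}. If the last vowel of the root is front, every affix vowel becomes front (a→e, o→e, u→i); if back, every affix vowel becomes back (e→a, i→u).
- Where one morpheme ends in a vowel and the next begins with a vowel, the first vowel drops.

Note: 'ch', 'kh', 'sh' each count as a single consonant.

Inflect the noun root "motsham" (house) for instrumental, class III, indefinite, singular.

uvanmotshamvug

Attach noun class class III en- → enmotsham.
Attach number singular uv- → uvenmotsham.
Attach definiteness indefinite -va (after consonant 'm') → uvenmotshamva.
Attach case instrumental -ig → uvenmotshamvaig.
Apply vowel harmony: uvenmotshamvaig → uvanmotshamvaug.
Apply vowel deletion: uvanmotshamvaug → uvanmotshamvug.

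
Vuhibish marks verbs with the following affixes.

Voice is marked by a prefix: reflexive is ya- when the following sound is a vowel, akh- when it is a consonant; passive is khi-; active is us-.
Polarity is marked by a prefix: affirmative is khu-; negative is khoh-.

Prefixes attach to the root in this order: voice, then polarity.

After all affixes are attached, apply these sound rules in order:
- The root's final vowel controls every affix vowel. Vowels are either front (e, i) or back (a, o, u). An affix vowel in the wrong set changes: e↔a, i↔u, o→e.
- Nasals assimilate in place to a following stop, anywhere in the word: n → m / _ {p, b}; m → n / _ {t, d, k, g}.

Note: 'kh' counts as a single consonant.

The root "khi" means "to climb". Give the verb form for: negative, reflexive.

khehekhkhi

Attach voice reflexive akh- (before consonant 'kh') → akhkhi.
Attach polarity negative khoh- → khohakhkhi.
Apply vowel harmony: khohakhkhi → khehekhkhi.
Nasal assimilation: no change.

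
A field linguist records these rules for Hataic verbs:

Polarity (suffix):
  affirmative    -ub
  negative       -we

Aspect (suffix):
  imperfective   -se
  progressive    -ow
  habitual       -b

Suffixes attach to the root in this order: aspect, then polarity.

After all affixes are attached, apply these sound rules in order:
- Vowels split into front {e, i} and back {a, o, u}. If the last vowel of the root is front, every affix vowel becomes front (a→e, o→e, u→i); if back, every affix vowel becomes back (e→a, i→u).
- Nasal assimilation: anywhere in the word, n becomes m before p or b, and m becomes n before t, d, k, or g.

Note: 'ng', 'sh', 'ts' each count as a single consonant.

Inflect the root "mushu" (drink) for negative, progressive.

Attach aspect progressive -ow → mushuow.
Attach polarity negative -we → mushuowwe.
Apply vowel harmony: mushuowwe → mushuowwa.
Nasal assimilation: no change.

mushuowwa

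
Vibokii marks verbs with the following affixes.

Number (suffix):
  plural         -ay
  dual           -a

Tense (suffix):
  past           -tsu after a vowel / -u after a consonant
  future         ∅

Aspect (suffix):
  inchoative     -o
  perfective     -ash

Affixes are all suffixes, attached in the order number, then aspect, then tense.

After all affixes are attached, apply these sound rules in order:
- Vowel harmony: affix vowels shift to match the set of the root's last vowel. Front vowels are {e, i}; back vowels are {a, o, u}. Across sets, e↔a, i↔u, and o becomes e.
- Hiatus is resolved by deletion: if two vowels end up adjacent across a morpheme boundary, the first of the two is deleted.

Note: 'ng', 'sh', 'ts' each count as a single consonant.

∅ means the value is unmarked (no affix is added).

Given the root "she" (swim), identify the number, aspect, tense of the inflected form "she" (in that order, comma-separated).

dual, inchoative, future

Segment: she-a-o.
number: -a → dual.
aspect: -o → inchoative.
tense: ∅ → future.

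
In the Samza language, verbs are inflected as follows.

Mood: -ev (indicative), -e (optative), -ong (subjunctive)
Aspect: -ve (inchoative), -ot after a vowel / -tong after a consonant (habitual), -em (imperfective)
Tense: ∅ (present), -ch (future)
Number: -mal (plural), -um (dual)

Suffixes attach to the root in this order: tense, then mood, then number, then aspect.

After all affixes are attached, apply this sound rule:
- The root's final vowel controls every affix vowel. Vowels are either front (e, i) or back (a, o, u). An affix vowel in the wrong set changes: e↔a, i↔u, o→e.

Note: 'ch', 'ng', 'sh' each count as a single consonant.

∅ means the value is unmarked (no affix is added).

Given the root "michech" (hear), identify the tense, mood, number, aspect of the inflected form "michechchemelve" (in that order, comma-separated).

future, optative, plural, inchoative

Segment: michech-ch-e-mal-ve.
tense: -ch → future.
mood: -e → optative.
number: -mal → plural.
aspect: -ve → inchoative.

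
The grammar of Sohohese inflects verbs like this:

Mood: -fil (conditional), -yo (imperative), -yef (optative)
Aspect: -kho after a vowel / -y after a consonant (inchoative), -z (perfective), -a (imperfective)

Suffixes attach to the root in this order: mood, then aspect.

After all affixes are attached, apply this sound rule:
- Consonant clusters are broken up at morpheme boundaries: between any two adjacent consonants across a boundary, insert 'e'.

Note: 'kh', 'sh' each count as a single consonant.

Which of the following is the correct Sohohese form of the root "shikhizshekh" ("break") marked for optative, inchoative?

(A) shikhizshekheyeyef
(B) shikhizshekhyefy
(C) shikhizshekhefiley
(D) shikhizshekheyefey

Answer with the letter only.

Attach mood optative -yef → shikhizshekhyef.
Attach aspect inchoative -y (after consonant 'f') → shikhizshekhyefy.
Apply epenthesis: shikhizshekhyefy → shikhizshekheyefey.
So the correct form is shikhizshekheyefey, option (D).
(B) shikhizshekhyefy is wrong: it fails to apply the sound rule(s).
(A) shikhizshekheyeyef is wrong: it has the affixes in the wrong order.
(C) shikhizshekhefiley is wrong: it uses conditional instead of optative for mood.

D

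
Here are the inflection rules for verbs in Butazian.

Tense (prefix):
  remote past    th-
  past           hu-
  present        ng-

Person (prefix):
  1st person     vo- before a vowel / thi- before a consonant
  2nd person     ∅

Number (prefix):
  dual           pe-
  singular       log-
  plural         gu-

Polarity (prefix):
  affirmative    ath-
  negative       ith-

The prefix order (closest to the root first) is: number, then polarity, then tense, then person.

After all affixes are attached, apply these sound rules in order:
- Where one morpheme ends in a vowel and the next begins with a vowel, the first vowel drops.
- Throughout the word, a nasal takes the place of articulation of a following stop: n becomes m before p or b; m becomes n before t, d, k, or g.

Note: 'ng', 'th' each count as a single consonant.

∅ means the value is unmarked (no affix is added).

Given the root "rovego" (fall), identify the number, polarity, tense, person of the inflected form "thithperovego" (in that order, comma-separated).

Segment: th-ith-pe-rovego.
number: pe- → dual.
polarity: ith- → negative.
tense: th- → remote past.
person: ∅ → 2nd person.

dual, negative, remote past, 2nd person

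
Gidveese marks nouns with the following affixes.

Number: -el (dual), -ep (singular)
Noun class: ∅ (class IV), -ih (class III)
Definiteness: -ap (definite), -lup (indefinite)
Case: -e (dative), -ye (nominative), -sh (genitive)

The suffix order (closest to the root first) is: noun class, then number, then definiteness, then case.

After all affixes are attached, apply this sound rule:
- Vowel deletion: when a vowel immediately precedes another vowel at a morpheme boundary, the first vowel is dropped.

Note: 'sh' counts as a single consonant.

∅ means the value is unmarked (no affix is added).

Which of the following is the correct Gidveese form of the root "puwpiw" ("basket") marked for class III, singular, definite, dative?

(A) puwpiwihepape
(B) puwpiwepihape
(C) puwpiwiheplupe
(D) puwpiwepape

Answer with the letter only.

A

Attach noun class class III -ih → puwpiwih.
Attach number singular -ep → puwpiwihep.
Attach definiteness definite -ap → puwpiwihepap.
Attach case dative -e → puwpiwihepape.
Vowel deletion: no change.
So the correct form is puwpiwihepape, option (A).
(D) puwpiwepape is wrong: it uses class IV instead of class III for noun class.
(B) puwpiwepihape is wrong: it has the affixes in the wrong order.
(C) puwpiwiheplupe is wrong: it uses indefinite instead of definite for definiteness.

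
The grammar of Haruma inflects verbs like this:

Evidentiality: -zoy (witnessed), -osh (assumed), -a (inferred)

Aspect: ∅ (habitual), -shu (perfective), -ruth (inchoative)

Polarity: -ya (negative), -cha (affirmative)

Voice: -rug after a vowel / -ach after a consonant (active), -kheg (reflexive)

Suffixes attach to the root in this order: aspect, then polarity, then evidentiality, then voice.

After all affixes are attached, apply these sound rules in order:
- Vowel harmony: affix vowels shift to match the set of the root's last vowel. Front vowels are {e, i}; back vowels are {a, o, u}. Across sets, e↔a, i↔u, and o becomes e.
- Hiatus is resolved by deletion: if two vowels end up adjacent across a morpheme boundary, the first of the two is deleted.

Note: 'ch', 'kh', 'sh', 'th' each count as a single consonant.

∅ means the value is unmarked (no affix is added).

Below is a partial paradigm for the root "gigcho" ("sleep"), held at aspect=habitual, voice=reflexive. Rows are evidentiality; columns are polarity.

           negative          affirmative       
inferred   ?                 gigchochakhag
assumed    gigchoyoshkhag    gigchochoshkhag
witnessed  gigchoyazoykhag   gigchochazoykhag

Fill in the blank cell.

gigchoyakhag

aspect = habitual: zero marking, form stays gigcho.
Attach polarity negative -ya → gigchoya.
Attach evidentiality inferred -a → gigchoyaa.
Attach voice reflexive -kheg → gigchoyaakheg.
Apply vowel harmony: gigchoyaakheg → gigchoyaakhag.
Apply vowel deletion: gigchoyaakhag → gigchoyakhag.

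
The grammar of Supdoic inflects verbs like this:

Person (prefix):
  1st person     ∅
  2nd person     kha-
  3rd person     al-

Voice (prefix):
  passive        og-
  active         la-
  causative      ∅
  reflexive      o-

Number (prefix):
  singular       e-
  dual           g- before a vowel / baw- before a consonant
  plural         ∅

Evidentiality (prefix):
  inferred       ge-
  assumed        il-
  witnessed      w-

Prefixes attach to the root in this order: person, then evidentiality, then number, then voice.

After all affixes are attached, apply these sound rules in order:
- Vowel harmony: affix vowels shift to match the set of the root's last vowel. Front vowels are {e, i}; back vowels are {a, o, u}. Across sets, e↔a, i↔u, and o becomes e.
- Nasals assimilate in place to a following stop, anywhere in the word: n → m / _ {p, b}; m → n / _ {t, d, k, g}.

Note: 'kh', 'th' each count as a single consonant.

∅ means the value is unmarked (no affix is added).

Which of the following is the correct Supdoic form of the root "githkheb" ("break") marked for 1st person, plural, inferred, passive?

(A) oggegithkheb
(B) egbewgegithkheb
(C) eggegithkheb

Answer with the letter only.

C

person = 1st person: zero marking, form stays githkheb.
Attach evidentiality inferred ge- → gegithkheb.
number = plural: zero marking, form stays gegithkheb.
Attach voice passive og- → oggegithkheb.
Apply vowel harmony: oggegithkheb → eggegithkheb.
Nasal assimilation: no change.
So the correct form is eggegithkheb, option (C).
(A) oggegithkheb is wrong: it fails to apply the sound rule(s).
(B) egbewgegithkheb is wrong: it uses dual instead of plural for number.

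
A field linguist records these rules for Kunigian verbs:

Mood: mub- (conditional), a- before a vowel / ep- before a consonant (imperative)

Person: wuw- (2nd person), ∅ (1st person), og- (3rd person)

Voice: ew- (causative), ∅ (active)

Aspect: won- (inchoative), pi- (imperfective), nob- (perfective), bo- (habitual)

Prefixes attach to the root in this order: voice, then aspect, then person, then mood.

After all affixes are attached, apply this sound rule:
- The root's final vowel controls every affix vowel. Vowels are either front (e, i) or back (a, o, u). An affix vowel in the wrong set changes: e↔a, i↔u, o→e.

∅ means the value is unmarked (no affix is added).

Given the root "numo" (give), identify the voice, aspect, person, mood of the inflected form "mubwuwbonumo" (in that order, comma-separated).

active, habitual, 2nd person, conditional

Segment: mub-wuw-bo-numo.
voice: ∅ → active.
aspect: bo- → habitual.
person: wuw- → 2nd person.
mood: mub- → conditional.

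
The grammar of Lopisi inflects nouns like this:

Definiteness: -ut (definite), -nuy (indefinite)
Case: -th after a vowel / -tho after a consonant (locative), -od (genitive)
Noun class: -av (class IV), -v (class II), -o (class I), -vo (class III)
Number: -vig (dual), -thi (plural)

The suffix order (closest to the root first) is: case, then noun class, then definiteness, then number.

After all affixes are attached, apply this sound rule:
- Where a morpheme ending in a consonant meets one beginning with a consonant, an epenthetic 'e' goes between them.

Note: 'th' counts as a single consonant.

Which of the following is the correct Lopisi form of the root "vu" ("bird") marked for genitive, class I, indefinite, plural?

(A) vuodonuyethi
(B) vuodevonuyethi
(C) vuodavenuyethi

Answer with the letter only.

A

Attach case genitive -od → vuod.
Attach noun class class I -o → vuodo.
Attach definiteness indefinite -nuy → vuodonuy.
Attach number plural -thi → vuodonuythi.
Apply epenthesis: vuodonuythi → vuodonuyethi.
So the correct form is vuodonuyethi, option (A).
(C) vuodavenuyethi is wrong: it uses class IV instead of class I for noun class.
(B) vuodevonuyethi is wrong: it uses class III instead of class I for noun class.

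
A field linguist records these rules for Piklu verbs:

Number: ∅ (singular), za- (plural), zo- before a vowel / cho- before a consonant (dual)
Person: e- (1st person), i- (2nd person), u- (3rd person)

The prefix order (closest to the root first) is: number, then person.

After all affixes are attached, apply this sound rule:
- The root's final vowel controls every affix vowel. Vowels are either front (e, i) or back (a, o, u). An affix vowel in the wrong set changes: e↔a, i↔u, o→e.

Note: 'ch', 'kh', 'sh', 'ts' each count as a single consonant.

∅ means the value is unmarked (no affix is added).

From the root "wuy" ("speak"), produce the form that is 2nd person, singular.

number = singular: zero marking, form stays wuy.
Attach person 2nd person i- → iwuy.
Apply vowel harmony: iwuy → uwuy.

uwuy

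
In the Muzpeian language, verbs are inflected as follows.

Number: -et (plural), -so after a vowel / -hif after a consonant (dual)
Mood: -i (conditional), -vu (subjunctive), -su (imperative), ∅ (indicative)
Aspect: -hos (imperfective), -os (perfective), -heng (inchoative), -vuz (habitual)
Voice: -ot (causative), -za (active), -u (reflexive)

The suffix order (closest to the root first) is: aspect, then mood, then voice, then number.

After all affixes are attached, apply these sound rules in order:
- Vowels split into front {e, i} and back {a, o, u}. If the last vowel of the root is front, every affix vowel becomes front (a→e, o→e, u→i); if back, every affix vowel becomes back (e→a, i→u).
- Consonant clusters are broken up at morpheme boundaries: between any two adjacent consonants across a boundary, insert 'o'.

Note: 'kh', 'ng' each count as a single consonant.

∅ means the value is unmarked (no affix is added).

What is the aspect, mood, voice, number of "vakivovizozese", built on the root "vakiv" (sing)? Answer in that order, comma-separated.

habitual, indicative, active, dual

Segment: vakiv-vuz-za-so.
aspect: -vuz → habitual.
mood: ∅ → indicative.
voice: -za → active.
number: -so/hif → dual.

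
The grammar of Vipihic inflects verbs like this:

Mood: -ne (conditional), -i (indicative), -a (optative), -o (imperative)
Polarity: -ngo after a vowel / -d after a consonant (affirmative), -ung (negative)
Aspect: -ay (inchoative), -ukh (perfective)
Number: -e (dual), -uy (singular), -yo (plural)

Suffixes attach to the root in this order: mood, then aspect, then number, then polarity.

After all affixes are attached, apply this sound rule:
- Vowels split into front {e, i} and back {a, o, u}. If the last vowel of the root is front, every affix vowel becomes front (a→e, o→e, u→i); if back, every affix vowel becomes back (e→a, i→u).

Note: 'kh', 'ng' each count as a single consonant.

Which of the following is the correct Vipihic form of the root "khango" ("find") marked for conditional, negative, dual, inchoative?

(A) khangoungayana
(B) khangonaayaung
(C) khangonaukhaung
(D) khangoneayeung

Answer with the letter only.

Attach mood conditional -ne → khangone.
Attach aspect inchoative -ay → khangoneay.
Attach number dual -e → khangoneaye.
Attach polarity negative -ung → khangoneayeung.
Apply vowel harmony: khangoneayeung → khangonaayaung.
So the correct form is khangonaayaung, option (B).
(D) khangoneayeung is wrong: it fails to apply the sound rule(s).
(C) khangonaukhaung is wrong: it uses perfective instead of inchoative for aspect.
(A) khangoungayana is wrong: it has the affixes in the wrong order.

B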